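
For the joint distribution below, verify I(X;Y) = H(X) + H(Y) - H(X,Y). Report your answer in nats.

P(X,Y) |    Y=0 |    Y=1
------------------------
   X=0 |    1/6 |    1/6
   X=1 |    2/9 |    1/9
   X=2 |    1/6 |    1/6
I(X;Y) = 0.0127 nats

Mutual information has multiple equivalent forms:
- I(X;Y) = H(X) - H(X|Y)
- I(X;Y) = H(Y) - H(Y|X)
- I(X;Y) = H(X) + H(Y) - H(X,Y)

Computing all quantities:
H(X) = 1.0986, H(Y) = 0.6870, H(X,Y) = 1.7729
H(X|Y) = 1.0859, H(Y|X) = 0.6743

Verification:
H(X) - H(X|Y) = 1.0986 - 1.0859 = 0.0127
H(Y) - H(Y|X) = 0.6870 - 0.6743 = 0.0127
H(X) + H(Y) - H(X,Y) = 1.0986 + 0.6870 - 1.7729 = 0.0127

All forms give I(X;Y) = 0.0127 nats. ✓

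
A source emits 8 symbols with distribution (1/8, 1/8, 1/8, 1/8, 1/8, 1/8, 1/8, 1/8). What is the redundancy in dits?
0.0000 dits

Redundancy measures how far a source is from maximum entropy:
R = H_max - H(X)

Maximum entropy for 8 symbols: H_max = log_10(8) = 0.9031 dits
Actual entropy: H(X) = 0.9031 dits
Redundancy: R = 0.9031 - 0.9031 = 0.0000 dits

This redundancy represents potential for compression: the source could be compressed by 0.0000 dits per symbol.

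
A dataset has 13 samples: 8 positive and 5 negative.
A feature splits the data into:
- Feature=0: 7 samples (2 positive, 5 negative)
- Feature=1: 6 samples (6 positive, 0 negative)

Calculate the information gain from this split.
0.4965 bits

Information Gain = H(Y) - H(Y|Feature)

Before split:
P(positive) = 8/13 = 0.6154
H(Y) = 0.9612 bits

After split:
Feature=0: H = 0.8631 bits (weight = 7/13)
Feature=1: H = 0.0000 bits (weight = 6/13)
H(Y|Feature) = (7/13)×0.8631 + (6/13)×0.0000 = 0.4648 bits

Information Gain = 0.9612 - 0.4648 = 0.4965 bits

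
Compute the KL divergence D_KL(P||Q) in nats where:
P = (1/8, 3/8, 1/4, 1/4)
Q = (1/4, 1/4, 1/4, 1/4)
0.0654 nats

KL divergence: D_KL(P||Q) = Σ p(x) log(p(x)/q(x))

Computing term by term:
  x=0: 1/8 × log_e[(1/8)/(1/4)] = 1/8 × -0.6931 = -0.0866
  x=1: 3/8 × log_e[(3/8)/(1/4)] = 3/8 × 0.4055 = 0.1520
  x=2: 1/4 × log_e[(1/4)/(1/4)] = 1/4 × 0.0000 = 0.0000
  x=3: 1/4 × log_e[(1/4)/(1/4)] = 1/4 × 0.0000 = 0.0000

D_KL(P||Q) = 0.0654 nats

Note: KL divergence is always non-negative and equals 0 iff P = Q.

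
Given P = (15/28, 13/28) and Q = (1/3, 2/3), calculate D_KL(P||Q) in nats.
0.0862 nats

KL divergence: D_KL(P||Q) = Σ p(x) log(p(x)/q(x))

Computing term by term:
  x=0: 15/28 × log_e[(15/28)/(1/3)] = 15/28 × 0.4745 = 0.2542
  x=1: 13/28 × log_e[(13/28)/(2/3)] = 13/28 × -0.3618 = -0.1680

D_KL(P||Q) = 0.0862 nats

Note: KL divergence is always non-negative and equals 0 iff P = Q.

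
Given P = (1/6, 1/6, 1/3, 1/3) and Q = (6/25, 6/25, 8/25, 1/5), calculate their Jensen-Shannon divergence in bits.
0.0218 bits

Jensen-Shannon divergence is:
JSD(P||Q) = 0.5 × D_KL(P||M) + 0.5 × D_KL(Q||M)
where M = 0.5 × (P + Q) is the mixture distribution.

M = 0.5 × (1/6, 1/6, 1/3, 1/3) + 0.5 × (6/25, 6/25, 8/25, 1/5) = (0.203333, 0.203333, 0.326667, 4/15)

D_KL(P||M) = 0.0214 bits
D_KL(Q||M) = 0.0223 bits

JSD(P||Q) = 0.5 × 0.0214 + 0.5 × 0.0223 = 0.0218 bits

Unlike KL divergence, JSD is symmetric and bounded: 0 ≤ JSD ≤ log(2).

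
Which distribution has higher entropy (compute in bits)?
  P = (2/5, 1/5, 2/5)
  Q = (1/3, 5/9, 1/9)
P

Computing entropies in bits:
H(P) = 1.5219
H(Q) = 1.3516

Distribution P has higher entropy.

Intuition: The distribution closer to uniform (more spread out) has higher entropy.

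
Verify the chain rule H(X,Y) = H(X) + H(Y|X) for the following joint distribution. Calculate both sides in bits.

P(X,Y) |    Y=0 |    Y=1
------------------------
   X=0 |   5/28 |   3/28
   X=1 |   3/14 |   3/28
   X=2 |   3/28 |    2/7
H(X,Y) = 2.4722, H(X) = 1.5722, H(Y|X) = 0.9000 (all in bits)

Chain rule: H(X,Y) = H(X) + H(Y|X)

Left side — joint entropy directly:
H(X,Y) = -Σ p(x,y) log p(x,y) = 2.4722 bits

Right side — compute H(Y|X) from the conditional distributions:
P(X) = (2/7, 9/28, 11/28), so H(X) = 1.5722 bits
H(Y|X) = Σ_x P(X=x) · H(Y|X=x):
  P(Y|X=0) = (5/8, 3/8), H(Y|X=0) = 0.9544, weight P(X=0) = 2/7
  P(Y|X=1) = (2/3, 1/3), H(Y|X=1) = 0.9183, weight P(X=1) = 9/28
  P(Y|X=2) = (3/11, 8/11), H(Y|X=2) = 0.8454, weight P(X=2) = 11/28
H(Y|X) = 0.9000 bits

H(X) + H(Y|X) = 1.5722 + 0.9000 = 2.4722 bits

Both sides equal 2.4722 bits. ✓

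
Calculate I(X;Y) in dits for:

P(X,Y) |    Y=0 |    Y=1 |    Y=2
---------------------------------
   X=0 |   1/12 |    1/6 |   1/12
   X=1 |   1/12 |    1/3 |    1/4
0.0066 dits

Mutual information: I(X;Y) = H(X) + H(Y) - H(X,Y)

Marginals:
P(X) = (1/3, 2/3), H(X) = 0.2764 dits
P(Y) = (1/6, 1/2, 1/3), H(Y) = 0.4392 dits

Joint entropy: H(X,Y) = 0.7090 dits

I(X;Y) = 0.2764 + 0.4392 - 0.7090 = 0.0066 dits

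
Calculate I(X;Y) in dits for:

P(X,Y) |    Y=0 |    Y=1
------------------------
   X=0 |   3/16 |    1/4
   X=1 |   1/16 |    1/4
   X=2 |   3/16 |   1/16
0.0389 dits

Mutual information: I(X;Y) = H(X) + H(Y) - H(X,Y)

Marginals:
P(X) = (7/16, 5/16, 1/4), H(X) = 0.4654 dits
P(Y) = (7/16, 9/16), H(Y) = 0.2976 dits

Joint entropy: H(X,Y) = 0.7242 dits

I(X;Y) = 0.4654 + 0.2976 - 0.7242 = 0.0389 dits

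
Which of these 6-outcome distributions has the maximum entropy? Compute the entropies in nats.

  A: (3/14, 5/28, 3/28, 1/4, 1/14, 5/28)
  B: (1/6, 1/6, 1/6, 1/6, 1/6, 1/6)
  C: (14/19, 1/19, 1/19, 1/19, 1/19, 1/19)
B

For a discrete distribution over n outcomes, entropy is maximized by the uniform distribution.

Computing entropies:
H(A) = 1.7198 nats
H(B) = 1.7918 nats
H(C) = 0.9999 nats

The uniform distribution (where all probabilities equal 1/6) achieves the maximum entropy of log_e(6) = 1.7918 nats.

Distribution B has the highest entropy.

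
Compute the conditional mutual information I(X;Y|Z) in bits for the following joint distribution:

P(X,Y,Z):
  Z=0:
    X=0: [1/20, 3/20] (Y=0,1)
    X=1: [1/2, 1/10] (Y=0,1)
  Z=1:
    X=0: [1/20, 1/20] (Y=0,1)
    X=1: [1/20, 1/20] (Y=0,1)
0.1646 bits

Conditional mutual information: I(X;Y|Z) = H(X|Z) + H(Y|Z) - H(X,Y|Z)

H(Z) = 0.7219
H(X,Z) = 1.5710 → H(X|Z) = 0.8490
H(Y,Z) = 1.6388 → H(Y|Z) = 0.9168
H(X,Y,Z) = 2.3232 → H(X,Y|Z) = 1.6013

I(X;Y|Z) = 0.8490 + 0.9168 - 1.6013 = 0.1646 bits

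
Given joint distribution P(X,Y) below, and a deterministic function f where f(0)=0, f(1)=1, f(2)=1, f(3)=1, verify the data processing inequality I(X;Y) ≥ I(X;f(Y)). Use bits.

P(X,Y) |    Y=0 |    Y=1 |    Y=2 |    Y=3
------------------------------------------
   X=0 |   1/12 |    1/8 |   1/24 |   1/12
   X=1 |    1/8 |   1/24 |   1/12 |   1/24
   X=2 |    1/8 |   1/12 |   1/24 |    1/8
I(X;Y) = 0.0774, I(X;f(Y)) = 0.0162, inequality holds: 0.0774 ≥ 0.0162

Data Processing Inequality: For any Markov chain X → Y → Z, we have I(X;Y) ≥ I(X;Z).

Here Z = f(Y) is a deterministic function of Y, forming X → Y → Z.

Original I(X;Y) = 0.0774 bits

After applying f:
P(X,Z) where Z=f(Y):
- P(X,Z=0) = P(X,Y=0)
- P(X,Z=1) = P(X,Y=1) + P(X,Y=2) + P(X,Y=3)

I(X;Z) = I(X;f(Y)) = 0.0162 bits

Verification: 0.0774 ≥ 0.0162 ✓

Information cannot be created by processing; the function f can only lose information about X.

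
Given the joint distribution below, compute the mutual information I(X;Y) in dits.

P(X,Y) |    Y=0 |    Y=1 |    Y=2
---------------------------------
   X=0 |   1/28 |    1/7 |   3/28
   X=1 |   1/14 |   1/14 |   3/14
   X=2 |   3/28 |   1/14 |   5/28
0.0213 dits

Mutual information: I(X;Y) = H(X) + H(Y) - H(X,Y)

Marginals:
P(X) = (2/7, 5/14, 5/14), H(X) = 0.4748 dits
P(Y) = (3/14, 2/7, 1/2), H(Y) = 0.4493 dits

Joint entropy: H(X,Y) = 0.9028 dits

I(X;Y) = 0.4748 + 0.4493 - 0.9028 = 0.0213 dits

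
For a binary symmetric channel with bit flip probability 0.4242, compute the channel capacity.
0.0166 bits

For a binary symmetric channel (BSC) with error probability p:
Capacity C = 1 - H(p) bits per symbol

where H(p) = -p log₂(p) - (1-p) log₂(1-p) is the binary entropy function.

H(0.4242) = 0.9834 bits
C = 1 - 0.9834 = 0.0166 bits per symbol

This means we can reliably transmit up to 0.0166 bits of information per channel use.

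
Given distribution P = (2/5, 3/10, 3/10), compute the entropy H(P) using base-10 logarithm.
0.4729 dits

Shannon entropy is H(X) = -Σ p(x) log p(x).

For P = (2/5, 3/10, 3/10):
H = -2/5 × log_10(2/5) -3/10 × log_10(3/10) -3/10 × log_10(3/10)
H = 0.4729 dits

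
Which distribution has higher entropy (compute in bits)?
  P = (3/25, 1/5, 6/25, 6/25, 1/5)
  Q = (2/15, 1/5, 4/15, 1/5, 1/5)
Q

Computing entropies in bits:
H(P) = 2.2841
H(Q) = 2.2892

Distribution Q has higher entropy.

Intuition: The distribution closer to uniform (more spread out) has higher entropy.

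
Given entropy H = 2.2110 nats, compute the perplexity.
9.1248

Perplexity is e^H (or exp(H) for natural log).

H = 2.2110 nats
Perplexity = e^2.2110 = 9.1248

Interpretation: The model's uncertainty is equivalent to choosing uniformly among 9.1 options.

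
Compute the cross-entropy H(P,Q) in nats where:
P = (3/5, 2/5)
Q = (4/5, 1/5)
0.7777 nats

Cross-entropy: H(P,Q) = -Σ p(x) log q(x)

Alternatively: H(P,Q) = H(P) + D_KL(P||Q)
H(P) = 0.6730 nats
D_KL(P||Q) = 0.1046 nats

H(P,Q) = 0.6730 + 0.1046 = 0.7777 nats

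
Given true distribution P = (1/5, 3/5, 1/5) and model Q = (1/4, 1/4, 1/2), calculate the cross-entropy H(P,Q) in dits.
0.5419 dits

Cross-entropy: H(P,Q) = -Σ p(x) log q(x)

Alternatively: H(P,Q) = H(P) + D_KL(P||Q)
H(P) = 0.4127 dits
D_KL(P||Q) = 0.1292 dits

H(P,Q) = 0.4127 + 0.1292 = 0.5419 dits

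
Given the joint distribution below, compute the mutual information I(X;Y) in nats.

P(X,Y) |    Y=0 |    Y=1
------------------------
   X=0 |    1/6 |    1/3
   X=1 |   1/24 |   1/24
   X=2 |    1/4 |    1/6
0.0332 nats

Mutual information: I(X;Y) = H(X) + H(Y) - H(X,Y)

Marginals:
P(X) = (1/2, 1/12, 5/12), H(X) = 0.9184 nats
P(Y) = (11/24, 13/24), H(Y) = 0.6897 nats

Joint entropy: H(X,Y) = 1.5749 nats

I(X;Y) = 0.9184 + 0.6897 - 1.5749 = 0.0332 nats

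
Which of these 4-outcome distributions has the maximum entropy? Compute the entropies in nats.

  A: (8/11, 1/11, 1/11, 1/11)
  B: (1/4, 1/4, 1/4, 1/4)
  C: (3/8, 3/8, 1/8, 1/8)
B

For a discrete distribution over n outcomes, entropy is maximized by the uniform distribution.

Computing entropies:
H(A) = 0.8856 nats
H(B) = 1.3863 nats
H(C) = 1.2555 nats

The uniform distribution (where all probabilities equal 1/4) achieves the maximum entropy of log_e(4) = 1.3863 nats.

Distribution B has the highest entropy.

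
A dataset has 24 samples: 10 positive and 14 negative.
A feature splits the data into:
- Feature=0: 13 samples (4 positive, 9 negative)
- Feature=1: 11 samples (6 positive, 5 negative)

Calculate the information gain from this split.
0.0419 bits

Information Gain = H(Y) - H(Y|Feature)

Before split:
P(positive) = 10/24 = 0.4167
H(Y) = 0.9799 bits

After split:
Feature=0: H = 0.8905 bits (weight = 13/24)
Feature=1: H = 0.9940 bits (weight = 11/24)
H(Y|Feature) = (13/24)×0.8905 + (11/24)×0.9940 = 0.9379 bits

Information Gain = 0.9799 - 0.9379 = 0.0419 bits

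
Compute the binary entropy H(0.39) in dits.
0.2904 dits

The binary entropy function is:
H(p) = -p log(p) - (1-p) log(1-p)

H(0.39) = -0.39 × log_10(0.39) - 0.61 × log_10(0.61)
H(0.39) = 0.2904 dits

Note: Binary entropy is maximized at p=0.5 (H=1 bit) and minimized at p=0 or p=1 (H=0).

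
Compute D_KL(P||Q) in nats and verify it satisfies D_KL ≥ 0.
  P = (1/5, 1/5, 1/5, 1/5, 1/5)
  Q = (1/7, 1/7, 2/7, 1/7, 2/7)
0.0592 nats

KL divergence satisfies the Gibbs inequality: D_KL(P||Q) ≥ 0 for all distributions P, Q.

D_KL(P||Q) = Σ p(x) log(p(x)/q(x))
Term by term:
  x=0: 1/5 × log_e[(1/5)/(1/7)] = 0.0673
  x=1: 1/5 × log_e[(1/5)/(1/7)] = 0.0673
  x=2: 1/5 × log_e[(1/5)/(2/7)] = -0.0713
  x=3: 1/5 × log_e[(1/5)/(1/7)] = 0.0673
  x=4: 1/5 × log_e[(1/5)/(2/7)] = -0.0713
D_KL(P||Q) = 0.0592 nats

D_KL(P||Q) = 0.0592 ≥ 0 ✓

This non-negativity is a fundamental property: relative entropy cannot be negative because it measures how different Q is from P.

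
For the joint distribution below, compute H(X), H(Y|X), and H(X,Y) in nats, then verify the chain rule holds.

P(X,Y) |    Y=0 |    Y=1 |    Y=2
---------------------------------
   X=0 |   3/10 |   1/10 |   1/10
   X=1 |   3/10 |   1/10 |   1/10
H(X,Y) = 1.6434, H(X) = 0.6931, H(Y|X) = 0.9503 (all in nats)

Chain rule: H(X,Y) = H(X) + H(Y|X)

Left side — joint entropy directly:
H(X,Y) = -Σ p(x,y) log p(x,y) = 1.6434 nats

Right side — compute H(Y|X) from the conditional distributions:
P(X) = (1/2, 1/2), so H(X) = 0.6931 nats
H(Y|X) = Σ_x P(X=x) · H(Y|X=x):
  P(Y|X=0) = (3/5, 1/5, 1/5), H(Y|X=0) = 0.9503, weight P(X=0) = 1/2
  P(Y|X=1) = (3/5, 1/5, 1/5), H(Y|X=1) = 0.9503, weight P(X=1) = 1/2
H(Y|X) = 0.9503 nats

H(X) + H(Y|X) = 0.6931 + 0.9503 = 1.6434 nats

Both sides equal 1.6434 nats. ✓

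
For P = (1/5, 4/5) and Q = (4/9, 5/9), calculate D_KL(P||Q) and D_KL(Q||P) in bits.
D_KL(P||Q) = 0.1905, D_KL(Q||P) = 0.2197

KL divergence is not symmetric: D_KL(P||Q) ≠ D_KL(Q||P) in general.

D_KL(P||Q) = 0.1905 bits
D_KL(Q||P) = 0.2197 bits

No, they are not equal!

This asymmetry is why KL divergence is not a true distance metric.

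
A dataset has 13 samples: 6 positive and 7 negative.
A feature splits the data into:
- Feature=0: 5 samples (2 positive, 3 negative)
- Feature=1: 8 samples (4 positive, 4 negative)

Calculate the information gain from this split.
0.0069 bits

Information Gain = H(Y) - H(Y|Feature)

Before split:
P(positive) = 6/13 = 0.4615
H(Y) = 0.9957 bits

After split:
Feature=0: H = 0.9710 bits (weight = 5/13)
Feature=1: H = 1.0000 bits (weight = 8/13)
H(Y|Feature) = (5/13)×0.9710 + (8/13)×1.0000 = 0.9888 bits

Information Gain = 0.9957 - 0.9888 = 0.0069 bits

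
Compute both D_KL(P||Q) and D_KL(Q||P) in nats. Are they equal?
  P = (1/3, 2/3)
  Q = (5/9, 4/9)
D_KL(P||Q) = 0.1000, D_KL(Q||P) = 0.1036

KL divergence is not symmetric: D_KL(P||Q) ≠ D_KL(Q||P) in general.

D_KL(P||Q) = 0.1000 nats
D_KL(Q||P) = 0.1036 nats

No, they are not equal!

This asymmetry is why KL divergence is not a true distance metric.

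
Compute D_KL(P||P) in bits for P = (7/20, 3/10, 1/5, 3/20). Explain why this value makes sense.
0.0000 bits

KL divergence satisfies the Gibbs inequality: D_KL(P||Q) ≥ 0 for all distributions P, Q.

D_KL(P||Q) = Σ p(x) log(p(x)/q(x))
Each term is p(x) × log_2(p(x)/p(x)) = p(x) × log_2(1) = 0, so the sum is 0.
D_KL(P||Q) = 0.0000 bits

When P = Q, the KL divergence is exactly 0, as there is no 'divergence' between identical distributions.

This non-negativity is a fundamental property: relative entropy cannot be negative because it measures how different Q is from P.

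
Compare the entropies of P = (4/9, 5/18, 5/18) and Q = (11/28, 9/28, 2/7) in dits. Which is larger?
Q

Computing entropies in dits:
H(P) = 0.4656
H(Q) = 0.4733

Distribution Q has higher entropy.

Intuition: The distribution closer to uniform (more spread out) has higher entropy.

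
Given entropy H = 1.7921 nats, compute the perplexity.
6.0020

Perplexity is e^H (or exp(H) for natural log).

H = 1.7921 nats
Perplexity = e^1.7921 = 6.0020

Interpretation: The model's uncertainty is equivalent to choosing uniformly among 6.0 options.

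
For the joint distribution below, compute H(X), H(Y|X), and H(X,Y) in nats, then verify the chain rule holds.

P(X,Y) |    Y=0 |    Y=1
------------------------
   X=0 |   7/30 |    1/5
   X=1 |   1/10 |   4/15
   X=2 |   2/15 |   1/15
H(X,Y) = 1.6934, H(X) = 1.0521, H(Y|X) = 0.6412 (all in nats)

Chain rule: H(X,Y) = H(X) + H(Y|X)

Left side — joint entropy directly:
H(X,Y) = -Σ p(x,y) log p(x,y) = 1.6934 nats

Right side — compute H(Y|X) from the conditional distributions:
P(X) = (13/30, 11/30, 1/5), so H(X) = 1.0521 nats
H(Y|X) = Σ_x P(X=x) · H(Y|X=x):
  P(Y|X=0) = (7/13, 6/13), H(Y|X=0) = 0.6902, weight P(X=0) = 13/30
  P(Y|X=1) = (3/11, 8/11), H(Y|X=1) = 0.5860, weight P(X=1) = 11/30
  P(Y|X=2) = (2/3, 1/3), H(Y|X=2) = 0.6365, weight P(X=2) = 1/5
H(Y|X) = 0.6412 nats

H(X) + H(Y|X) = 1.0521 + 0.6412 = 1.6934 nats

Both sides equal 1.6934 nats. ✓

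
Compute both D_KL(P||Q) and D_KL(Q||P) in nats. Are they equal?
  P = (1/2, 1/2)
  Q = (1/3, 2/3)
D_KL(P||Q) = 0.0589, D_KL(Q||P) = 0.0566

KL divergence is not symmetric: D_KL(P||Q) ≠ D_KL(Q||P) in general.

D_KL(P||Q) = 0.0589 nats
D_KL(Q||P) = 0.0566 nats

No, they are not equal!

This asymmetry is why KL divergence is not a true distance metric.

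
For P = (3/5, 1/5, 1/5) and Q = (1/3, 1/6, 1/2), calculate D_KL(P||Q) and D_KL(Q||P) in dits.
D_KL(P||Q) = 0.0894, D_KL(Q||P) = 0.1007

KL divergence is not symmetric: D_KL(P||Q) ≠ D_KL(Q||P) in general.

D_KL(P||Q) = 0.0894 dits
D_KL(Q||P) = 0.1007 dits

No, they are not equal!

This asymmetry is why KL divergence is not a true distance metric.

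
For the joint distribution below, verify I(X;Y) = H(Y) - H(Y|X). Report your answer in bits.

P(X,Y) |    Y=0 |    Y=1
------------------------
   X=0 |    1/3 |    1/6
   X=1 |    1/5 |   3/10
I(X;Y) = 0.0522 bits

Mutual information has multiple equivalent forms:
- I(X;Y) = H(X) - H(X|Y)
- I(X;Y) = H(Y) - H(Y|X)
- I(X;Y) = H(X) + H(Y) - H(X,Y)

Computing all quantities:
H(X) = 1.0000, H(Y) = 0.9968, H(X,Y) = 1.9446
H(X|Y) = 0.9478, H(Y|X) = 0.9446

Verification:
H(X) - H(X|Y) = 1.0000 - 0.9478 = 0.0522
H(Y) - H(Y|X) = 0.9968 - 0.9446 = 0.0522
H(X) + H(Y) - H(X,Y) = 1.0000 + 0.9968 - 1.9446 = 0.0522

All forms give I(X;Y) = 0.0522 bits. ✓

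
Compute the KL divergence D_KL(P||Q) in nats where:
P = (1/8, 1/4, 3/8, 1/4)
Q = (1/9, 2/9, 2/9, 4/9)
0.0965 nats

KL divergence: D_KL(P||Q) = Σ p(x) log(p(x)/q(x))

Computing term by term:
  x=0: 1/8 × log_e[(1/8)/(1/9)] = 1/8 × 0.1178 = 0.0147
  x=1: 1/4 × log_e[(1/4)/(2/9)] = 1/4 × 0.1178 = 0.0294
  x=2: 3/8 × log_e[(3/8)/(2/9)] = 3/8 × 0.5232 = 0.1962
  x=3: 1/4 × log_e[(1/4)/(4/9)] = 1/4 × -0.5754 = -0.1438

D_KL(P||Q) = 0.0965 nats

Note: KL divergence is always non-negative and equals 0 iff P = Q.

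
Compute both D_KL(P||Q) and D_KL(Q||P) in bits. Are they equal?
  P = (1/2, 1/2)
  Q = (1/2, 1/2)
D_KL(P||Q) = 0.0000, D_KL(Q||P) = 0.0000

KL divergence is not symmetric: D_KL(P||Q) ≠ D_KL(Q||P) in general.

D_KL(P||Q) = 0.0000 bits
D_KL(Q||P) = 0.0000 bits

In this case they happen to be equal (to 4 decimal places).

This asymmetry is why KL divergence is not a true distance metric.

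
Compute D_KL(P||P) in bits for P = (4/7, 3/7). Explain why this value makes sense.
0.0000 bits

KL divergence satisfies the Gibbs inequality: D_KL(P||Q) ≥ 0 for all distributions P, Q.

D_KL(P||Q) = Σ p(x) log(p(x)/q(x))
Each term is p(x) × log_2(p(x)/p(x)) = p(x) × log_2(1) = 0, so the sum is 0.
D_KL(P||Q) = 0.0000 bits

When P = Q, the KL divergence is exactly 0, as there is no 'divergence' between identical distributions.

This non-negativity is a fundamental property: relative entropy cannot be negative because it measures how different Q is from P.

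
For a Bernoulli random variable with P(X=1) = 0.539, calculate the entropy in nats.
0.6901 nats

The binary entropy function is:
H(p) = -p log(p) - (1-p) log(1-p)

H(0.539) = -0.539 × log_e(0.539) - 0.461 × log_e(0.461)
H(0.539) = 0.6901 nats

Note: Binary entropy is maximized at p=0.5 (H=1 bit) and minimized at p=0 or p=1 (H=0).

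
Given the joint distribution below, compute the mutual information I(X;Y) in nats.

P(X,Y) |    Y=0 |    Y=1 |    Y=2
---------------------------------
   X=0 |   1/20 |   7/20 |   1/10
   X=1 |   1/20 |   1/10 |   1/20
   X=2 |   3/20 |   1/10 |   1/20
0.0850 nats

Mutual information: I(X;Y) = H(X) + H(Y) - H(X,Y)

Marginals:
P(X) = (1/2, 1/5, 3/10), H(X) = 1.0297 nats
P(Y) = (1/4, 11/20, 1/5), H(Y) = 0.9973 nats

Joint entropy: H(X,Y) = 1.9419 nats

I(X;Y) = 1.0297 + 0.9973 - 1.9419 = 0.0850 nats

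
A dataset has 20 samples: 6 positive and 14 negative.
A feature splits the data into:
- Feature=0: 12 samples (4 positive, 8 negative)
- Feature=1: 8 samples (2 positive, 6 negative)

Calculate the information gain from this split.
0.0058 bits

Information Gain = H(Y) - H(Y|Feature)

Before split:
P(positive) = 6/20 = 0.3000
H(Y) = 0.8813 bits

After split:
Feature=0: H = 0.9183 bits (weight = 12/20)
Feature=1: H = 0.8113 bits (weight = 8/20)
H(Y|Feature) = (12/20)×0.9183 + (8/20)×0.8113 = 0.8755 bits

Information Gain = 0.8813 - 0.8755 = 0.0058 bits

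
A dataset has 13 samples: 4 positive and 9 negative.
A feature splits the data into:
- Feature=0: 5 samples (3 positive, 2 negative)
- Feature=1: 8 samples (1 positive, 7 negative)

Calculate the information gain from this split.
0.1825 bits

Information Gain = H(Y) - H(Y|Feature)

Before split:
P(positive) = 4/13 = 0.3077
H(Y) = 0.8905 bits

After split:
Feature=0: H = 0.9710 bits (weight = 5/13)
Feature=1: H = 0.5436 bits (weight = 8/13)
H(Y|Feature) = (5/13)×0.9710 + (8/13)×0.5436 = 0.7079 bits

Information Gain = 0.8905 - 0.7079 = 0.1825 bits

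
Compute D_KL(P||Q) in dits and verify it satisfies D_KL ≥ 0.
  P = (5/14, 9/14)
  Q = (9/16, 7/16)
0.0370 dits

KL divergence satisfies the Gibbs inequality: D_KL(P||Q) ≥ 0 for all distributions P, Q.

D_KL(P||Q) = Σ p(x) log(p(x)/q(x))
Term by term:
  x=0: 5/14 × log_10[(5/14)/(9/16)] = -0.0705
  x=1: 9/14 × log_10[(9/14)/(7/16)] = 0.1074
D_KL(P||Q) = 0.0370 dits

D_KL(P||Q) = 0.0370 ≥ 0 ✓

This non-negativity is a fundamental property: relative entropy cannot be negative because it measures how different Q is from P.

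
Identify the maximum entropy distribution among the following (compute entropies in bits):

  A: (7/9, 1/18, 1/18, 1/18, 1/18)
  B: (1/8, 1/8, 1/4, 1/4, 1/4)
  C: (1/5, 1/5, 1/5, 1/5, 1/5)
C

For a discrete distribution over n outcomes, entropy is maximized by the uniform distribution.

Computing entropies:
H(A) = 1.2086 bits
H(B) = 2.2500 bits
H(C) = 2.3219 bits

The uniform distribution (where all probabilities equal 1/5) achieves the maximum entropy of log_2(5) = 2.3219 bits.

Distribution C has the highest entropy.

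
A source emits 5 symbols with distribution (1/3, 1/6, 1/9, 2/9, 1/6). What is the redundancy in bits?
0.0975 bits

Redundancy measures how far a source is from maximum entropy:
R = H_max - H(X)

Maximum entropy for 5 symbols: H_max = log_2(5) = 2.3219 bits
Actual entropy: H(X) = 2.2244 bits
Redundancy: R = 2.3219 - 2.2244 = 0.0975 bits

This redundancy represents potential for compression: the source could be compressed by 0.0975 bits per symbol.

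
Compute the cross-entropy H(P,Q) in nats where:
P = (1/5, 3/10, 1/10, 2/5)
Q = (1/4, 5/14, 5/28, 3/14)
1.3746 nats

Cross-entropy: H(P,Q) = -Σ p(x) log q(x)

Alternatively: H(P,Q) = H(P) + D_KL(P||Q)
H(P) = 1.2799 nats
D_KL(P||Q) = 0.0947 nats

H(P,Q) = 1.2799 + 0.0947 = 1.3746 nats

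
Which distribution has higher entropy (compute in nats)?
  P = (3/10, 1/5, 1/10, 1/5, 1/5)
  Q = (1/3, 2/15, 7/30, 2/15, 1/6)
P

Computing entropies in nats:
H(P) = 1.5571
H(Q) = 1.5417

Distribution P has higher entropy.

Intuition: The distribution closer to uniform (more spread out) has higher entropy.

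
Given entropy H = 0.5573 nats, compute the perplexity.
1.7460

Perplexity is e^H (or exp(H) for natural log).

H = 0.5573 nats
Perplexity = e^0.5573 = 1.7460

Interpretation: The model's uncertainty is equivalent to choosing uniformly among 1.7 options.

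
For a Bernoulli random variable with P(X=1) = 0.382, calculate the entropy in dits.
0.2888 dits

The binary entropy function is:
H(p) = -p log(p) - (1-p) log(1-p)

H(0.382) = -0.382 × log_10(0.382) - 0.618 × log_10(0.618)
H(0.382) = 0.2888 dits

Note: Binary entropy is maximized at p=0.5 (H=1 bit) and minimized at p=0 or p=1 (H=0).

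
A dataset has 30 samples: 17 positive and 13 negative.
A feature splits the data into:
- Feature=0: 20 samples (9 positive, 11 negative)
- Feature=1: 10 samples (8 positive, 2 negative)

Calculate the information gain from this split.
0.0846 bits

Information Gain = H(Y) - H(Y|Feature)

Before split:
P(positive) = 17/30 = 0.5667
H(Y) = 0.9871 bits

After split:
Feature=0: H = 0.9928 bits (weight = 20/30)
Feature=1: H = 0.7219 bits (weight = 10/30)
H(Y|Feature) = (20/30)×0.9928 + (10/30)×0.7219 = 0.9025 bits

Information Gain = 0.9871 - 0.9025 = 0.0846 bits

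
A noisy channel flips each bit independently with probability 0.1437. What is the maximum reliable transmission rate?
0.4062 bits

For a binary symmetric channel (BSC) with error probability p:
Capacity C = 1 - H(p) bits per symbol

where H(p) = -p log₂(p) - (1-p) log₂(1-p) is the binary entropy function.

H(0.1437) = 0.5938 bits
C = 1 - 0.5938 = 0.4062 bits per symbol

This means we can reliably transmit up to 0.4062 bits of information per channel use.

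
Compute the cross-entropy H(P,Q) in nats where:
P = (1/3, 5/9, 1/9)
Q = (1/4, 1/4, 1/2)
1.3093 nats

Cross-entropy: H(P,Q) = -Σ p(x) log q(x)

Alternatively: H(P,Q) = H(P) + D_KL(P||Q)
H(P) = 0.9369 nats
D_KL(P||Q) = 0.3724 nats

H(P,Q) = 0.9369 + 0.3724 = 1.3093 nats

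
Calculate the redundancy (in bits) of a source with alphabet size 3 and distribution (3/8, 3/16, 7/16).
0.0797 bits

Redundancy measures how far a source is from maximum entropy:
R = H_max - H(X)

Maximum entropy for 3 symbols: H_max = log_2(3) = 1.5850 bits
Actual entropy: H(X) = 1.5052 bits
Redundancy: R = 1.5850 - 1.5052 = 0.0797 bits

This redundancy represents potential for compression: the source could be compressed by 0.0797 bits per symbol.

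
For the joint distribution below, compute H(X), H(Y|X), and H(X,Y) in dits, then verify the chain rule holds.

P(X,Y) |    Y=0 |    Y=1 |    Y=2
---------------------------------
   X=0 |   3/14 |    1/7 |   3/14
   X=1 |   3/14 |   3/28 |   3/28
H(X,Y) = 0.7587, H(X) = 0.2966, H(Y|X) = 0.4621 (all in dits)

Chain rule: H(X,Y) = H(X) + H(Y|X)

Left side — joint entropy directly:
H(X,Y) = -Σ p(x,y) log p(x,y) = 0.7587 dits

Right side — compute H(Y|X) from the conditional distributions:
P(X) = (4/7, 3/7), so H(X) = 0.2966 dits
H(Y|X) = Σ_x P(X=x) · H(Y|X=x):
  P(Y|X=0) = (3/8, 1/4, 3/8), H(Y|X=0) = 0.4700, weight P(X=0) = 4/7
  P(Y|X=1) = (1/2, 1/4, 1/4), H(Y|X=1) = 0.4515, weight P(X=1) = 3/7
H(Y|X) = 0.4621 dits

H(X) + H(Y|X) = 0.2966 + 0.4621 = 0.7587 dits

Both sides equal 0.7587 dits. ✓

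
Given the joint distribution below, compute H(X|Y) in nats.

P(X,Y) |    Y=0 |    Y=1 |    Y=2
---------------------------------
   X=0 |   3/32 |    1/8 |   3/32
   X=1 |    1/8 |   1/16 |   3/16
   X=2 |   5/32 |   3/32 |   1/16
1.0445 nats

Using the chain rule: H(X|Y) = H(X,Y) - H(Y)

First, compute H(X,Y) = 2.1361 nats

Marginal P(Y) = (3/8, 9/32, 11/32)
H(Y) = 1.0916 nats

H(X|Y) = H(X,Y) - H(Y) = 2.1361 - 1.0916 = 1.0445 nats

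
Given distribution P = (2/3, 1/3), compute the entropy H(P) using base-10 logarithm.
0.2764 dits

Shannon entropy is H(X) = -Σ p(x) log p(x).

For P = (2/3, 1/3):
H = -2/3 × log_10(2/3) -1/3 × log_10(1/3)
H = 0.2764 dits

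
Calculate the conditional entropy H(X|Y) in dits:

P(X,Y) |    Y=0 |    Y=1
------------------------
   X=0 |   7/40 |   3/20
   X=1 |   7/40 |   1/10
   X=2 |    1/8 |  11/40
0.4551 dits

Using the chain rule: H(X|Y) = H(X,Y) - H(Y)

First, compute H(X,Y) = 0.7556 dits

Marginal P(Y) = (19/40, 21/40)
H(Y) = 0.3005 dits

H(X|Y) = H(X,Y) - H(Y) = 0.7556 - 0.3005 = 0.4551 dits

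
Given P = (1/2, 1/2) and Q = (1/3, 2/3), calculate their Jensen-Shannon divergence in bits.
0.0207 bits

Jensen-Shannon divergence is:
JSD(P||Q) = 0.5 × D_KL(P||M) + 0.5 × D_KL(Q||M)
where M = 0.5 × (P + Q) is the mixture distribution.

M = 0.5 × (1/2, 1/2) + 0.5 × (1/3, 2/3) = (5/12, 7/12)

D_KL(P||M) = 0.0203 bits
D_KL(Q||M) = 0.0211 bits

JSD(P||Q) = 0.5 × 0.0203 + 0.5 × 0.0211 = 0.0207 bits

Unlike KL divergence, JSD is symmetric and bounded: 0 ≤ JSD ≤ log(2).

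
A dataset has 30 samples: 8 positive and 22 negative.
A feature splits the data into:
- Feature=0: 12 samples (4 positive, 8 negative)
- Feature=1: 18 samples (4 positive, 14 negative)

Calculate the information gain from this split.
0.0108 bits

Information Gain = H(Y) - H(Y|Feature)

Before split:
P(positive) = 8/30 = 0.2667
H(Y) = 0.8366 bits

After split:
Feature=0: H = 0.9183 bits (weight = 12/30)
Feature=1: H = 0.7642 bits (weight = 18/30)
H(Y|Feature) = (12/30)×0.9183 + (18/30)×0.7642 = 0.8258 bits

Information Gain = 0.8366 - 0.8258 = 0.0108 bits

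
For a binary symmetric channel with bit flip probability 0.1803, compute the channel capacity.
0.3193 bits

For a binary symmetric channel (BSC) with error probability p:
Capacity C = 1 - H(p) bits per symbol

where H(p) = -p log₂(p) - (1-p) log₂(1-p) is the binary entropy function.

H(0.1803) = 0.6807 bits
C = 1 - 0.6807 = 0.3193 bits per symbol

This means we can reliably transmit up to 0.3193 bits of information per channel use.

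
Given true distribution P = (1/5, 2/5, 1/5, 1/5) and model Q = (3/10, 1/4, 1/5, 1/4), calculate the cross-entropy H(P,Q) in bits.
2.0118 bits

Cross-entropy: H(P,Q) = -Σ p(x) log q(x)

Alternatively: H(P,Q) = H(P) + D_KL(P||Q)
H(P) = 1.9219 bits
D_KL(P||Q) = 0.0899 bits

H(P,Q) = 1.9219 + 0.0899 = 2.0118 bits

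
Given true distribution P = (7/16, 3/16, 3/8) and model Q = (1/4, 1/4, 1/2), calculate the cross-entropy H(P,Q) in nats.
1.1264 nats

Cross-entropy: H(P,Q) = -Σ p(x) log q(x)

Alternatively: H(P,Q) = H(P) + D_KL(P||Q)
H(P) = 1.0434 nats
D_KL(P||Q) = 0.0830 nats

H(P,Q) = 1.0434 + 0.0830 = 1.1264 nats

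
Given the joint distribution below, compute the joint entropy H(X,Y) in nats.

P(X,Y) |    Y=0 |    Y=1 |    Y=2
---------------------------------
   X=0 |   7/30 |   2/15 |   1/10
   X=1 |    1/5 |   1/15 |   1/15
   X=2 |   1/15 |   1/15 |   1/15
2.0631 nats

Joint entropy is H(X,Y) = -Σ_{x,y} p(x,y) log p(x,y).

Summing over all non-zero entries:
H(X,Y) = -[7/30·log_e(7/30) + 2/15·log_e(2/15) + 1/10·log_e(1/10) + 1/5·log_e(1/5) + 1/15·log_e(1/15) + 1/15·log_e(1/15) + 1/15·log_e(1/15) + 1/15·log_e(1/15) + 1/15·log_e(1/15)]
H(X,Y) = 2.0631 nats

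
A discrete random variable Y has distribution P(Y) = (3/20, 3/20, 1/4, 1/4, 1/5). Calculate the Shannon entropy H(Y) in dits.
0.6880 dits

Shannon entropy is H(X) = -Σ p(x) log p(x).

For P = (3/20, 3/20, 1/4, 1/4, 1/5):
H = -3/20 × log_10(3/20) -3/20 × log_10(3/20) -1/4 × log_10(1/4) -1/4 × log_10(1/4) -1/5 × log_10(1/5)
H = 0.6880 dits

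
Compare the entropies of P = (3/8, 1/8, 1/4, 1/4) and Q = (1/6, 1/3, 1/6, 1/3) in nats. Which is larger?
Q

Computing entropies in nats:
H(P) = 1.3209
H(Q) = 1.3297

Distribution Q has higher entropy.

Intuition: The distribution closer to uniform (more spread out) has higher entropy.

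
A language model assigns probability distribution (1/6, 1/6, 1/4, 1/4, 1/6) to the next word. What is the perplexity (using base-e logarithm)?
4.8990

Perplexity is e^H (or exp(H) for natural log).

First, H = -Σ p log p = 1.5890 nats
Perplexity = e^1.5890 = 4.8990

Interpretation: The model's uncertainty is equivalent to choosing uniformly among 4.9 options.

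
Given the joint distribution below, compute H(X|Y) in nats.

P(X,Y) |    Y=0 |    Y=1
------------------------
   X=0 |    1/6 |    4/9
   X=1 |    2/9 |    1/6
0.6237 nats

Using the chain rule: H(X|Y) = H(X,Y) - H(Y)

First, compute H(X,Y) = 1.2919 nats

Marginal P(Y) = (7/18, 11/18)
H(Y) = 0.6682 nats

H(X|Y) = H(X,Y) - H(Y) = 1.2919 - 0.6682 = 0.6237 nats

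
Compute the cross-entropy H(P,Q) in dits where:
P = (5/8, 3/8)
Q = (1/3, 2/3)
0.3642 dits

Cross-entropy: H(P,Q) = -Σ p(x) log q(x)

Alternatively: H(P,Q) = H(P) + D_KL(P||Q)
H(P) = 0.2873 dits
D_KL(P||Q) = 0.0769 dits

H(P,Q) = 0.2873 + 0.0769 = 0.3642 dits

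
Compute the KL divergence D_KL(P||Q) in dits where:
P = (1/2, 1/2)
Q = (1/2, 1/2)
0.0000 dits

KL divergence: D_KL(P||Q) = Σ p(x) log(p(x)/q(x))

Computing term by term:
  x=0: 1/2 × log_10[(1/2)/(1/2)] = 1/2 × 0.0000 = 0.0000
  x=1: 1/2 × log_10[(1/2)/(1/2)] = 1/2 × 0.0000 = 0.0000

D_KL(P||Q) = 0.0000 dits

Note: KL divergence is always non-negative and equals 0 iff P = Q.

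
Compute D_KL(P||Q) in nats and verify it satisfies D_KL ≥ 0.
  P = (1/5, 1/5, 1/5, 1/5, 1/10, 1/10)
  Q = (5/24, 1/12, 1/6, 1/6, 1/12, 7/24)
0.1510 nats

KL divergence satisfies the Gibbs inequality: D_KL(P||Q) ≥ 0 for all distributions P, Q.

D_KL(P||Q) = Σ p(x) log(p(x)/q(x))
Term by term:
  x=0: 1/5 × log_e[(1/5)/(5/24)] = -0.0082
  x=1: 1/5 × log_e[(1/5)/(1/12)] = 0.1751
  x=2: 1/5 × log_e[(1/5)/(1/6)] = 0.0365
  x=3: 1/5 × log_e[(1/5)/(1/6)] = 0.0365
  x=4: 1/10 × log_e[(1/10)/(1/12)] = 0.0182
  x=5: 1/10 × log_e[(1/10)/(7/24)] = -0.1070
D_KL(P||Q) = 0.1510 nats

D_KL(P||Q) = 0.1510 ≥ 0 ✓

This non-negativity is a fundamental property: relative entropy cannot be negative because it measures how different Q is from P.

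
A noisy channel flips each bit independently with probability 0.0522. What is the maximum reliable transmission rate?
0.7043 bits

For a binary symmetric channel (BSC) with error probability p:
Capacity C = 1 - H(p) bits per symbol

where H(p) = -p log₂(p) - (1-p) log₂(1-p) is the binary entropy function.

H(0.0522) = 0.2957 bits
C = 1 - 0.2957 = 0.7043 bits per symbol

This means we can reliably transmit up to 0.7043 bits of information per channel use.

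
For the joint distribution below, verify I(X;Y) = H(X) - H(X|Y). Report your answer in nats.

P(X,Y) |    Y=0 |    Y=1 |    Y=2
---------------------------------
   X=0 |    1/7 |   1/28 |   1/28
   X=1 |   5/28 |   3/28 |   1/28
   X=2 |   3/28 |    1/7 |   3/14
I(X;Y) = 0.1008 nats

Mutual information has multiple equivalent forms:
- I(X;Y) = H(X) - H(X|Y)
- I(X;Y) = H(Y) - H(Y|X)
- I(X;Y) = H(X) + H(Y) - H(X,Y)

Computing all quantities:
H(X) = 1.0511, H(Y) = 1.0790, H(X,Y) = 2.0294
H(X|Y) = 0.9504, H(Y|X) = 0.9782

Verification:
H(X) - H(X|Y) = 1.0511 - 0.9504 = 0.1008
H(Y) - H(Y|X) = 1.0790 - 0.9782 = 0.1008
H(X) + H(Y) - H(X,Y) = 1.0511 + 1.0790 - 2.0294 = 0.1008

All forms give I(X;Y) = 0.1008 nats. ✓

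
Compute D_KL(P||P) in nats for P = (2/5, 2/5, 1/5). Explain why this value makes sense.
0.0000 nats

KL divergence satisfies the Gibbs inequality: D_KL(P||Q) ≥ 0 for all distributions P, Q.

D_KL(P||Q) = Σ p(x) log(p(x)/q(x))
Each term is p(x) × log_e(p(x)/p(x)) = p(x) × log_e(1) = 0, so the sum is 0.
D_KL(P||Q) = 0.0000 nats

When P = Q, the KL divergence is exactly 0, as there is no 'divergence' between identical distributions.

This non-negativity is a fundamental property: relative entropy cannot be negative because it measures how different Q is from P.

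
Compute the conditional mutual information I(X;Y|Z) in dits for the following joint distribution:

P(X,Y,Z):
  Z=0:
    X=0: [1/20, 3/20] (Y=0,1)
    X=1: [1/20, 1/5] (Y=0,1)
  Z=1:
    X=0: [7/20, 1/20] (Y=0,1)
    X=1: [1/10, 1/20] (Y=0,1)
0.0067 dits

Conditional mutual information: I(X;Y|Z) = H(X|Z) + H(Y|Z) - H(X,Y|Z)

H(Z) = 0.2989
H(X,Z) = 0.5731 → H(X|Z) = 0.2742
H(Y,Z) = 0.5156 → H(Y|Z) = 0.2168
H(X,Y,Z) = 0.7832 → H(X,Y|Z) = 0.4843

I(X;Y|Z) = 0.2742 + 0.2168 - 0.4843 = 0.0067 dits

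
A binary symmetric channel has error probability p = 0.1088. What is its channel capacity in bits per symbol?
0.5037 bits

For a binary symmetric channel (BSC) with error probability p:
Capacity C = 1 - H(p) bits per symbol

where H(p) = -p log₂(p) - (1-p) log₂(1-p) is the binary entropy function.

H(0.1088) = 0.4963 bits
C = 1 - 0.4963 = 0.5037 bits per symbol

This means we can reliably transmit up to 0.5037 bits of information per channel use.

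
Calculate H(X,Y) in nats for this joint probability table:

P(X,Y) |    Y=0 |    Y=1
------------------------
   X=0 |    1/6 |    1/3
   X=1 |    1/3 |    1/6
1.3297 nats

Joint entropy is H(X,Y) = -Σ_{x,y} p(x,y) log p(x,y).

Summing over all non-zero entries:
H(X,Y) = -[1/6·log_e(1/6) + 1/3·log_e(1/3) + 1/3·log_e(1/3) + 1/6·log_e(1/6)]
H(X,Y) = 1.3297 nats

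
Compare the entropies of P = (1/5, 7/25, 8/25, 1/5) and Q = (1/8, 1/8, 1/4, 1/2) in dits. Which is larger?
P

Computing entropies in dits:
H(P) = 0.5927
H(Q) = 0.5268

Distribution P has higher entropy.

Intuition: The distribution closer to uniform (more spread out) has higher entropy.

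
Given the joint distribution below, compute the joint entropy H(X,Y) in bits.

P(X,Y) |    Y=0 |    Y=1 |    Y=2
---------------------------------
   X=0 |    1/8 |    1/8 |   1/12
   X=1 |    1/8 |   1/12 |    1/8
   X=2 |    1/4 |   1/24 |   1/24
2.9796 bits

Joint entropy is H(X,Y) = -Σ_{x,y} p(x,y) log p(x,y).

Summing over all non-zero entries:
H(X,Y) = -[1/8·log_2(1/8) + 1/8·log_2(1/8) + 1/12·log_2(1/12) + 1/8·log_2(1/8) + 1/12·log_2(1/12) + 1/8·log_2(1/8) + 1/4·log_2(1/4) + 1/24·log_2(1/24) + 1/24·log_2(1/24)]
H(X,Y) = 2.9796 bits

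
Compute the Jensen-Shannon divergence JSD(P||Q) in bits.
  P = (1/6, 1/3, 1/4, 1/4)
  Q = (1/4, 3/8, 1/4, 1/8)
0.0223 bits

Jensen-Shannon divergence is:
JSD(P||Q) = 0.5 × D_KL(P||M) + 0.5 × D_KL(Q||M)
where M = 0.5 × (P + Q) is the mixture distribution.

M = 0.5 × (1/6, 1/3, 1/4, 1/4) + 0.5 × (1/4, 3/8, 1/4, 1/8) = (5/24, 0.354167, 1/4, 3/16)

D_KL(P||M) = 0.0210 bits
D_KL(Q||M) = 0.0236 bits

JSD(P||Q) = 0.5 × 0.0210 + 0.5 × 0.0236 = 0.0223 bits

Unlike KL divergence, JSD is symmetric and bounded: 0 ≤ JSD ≤ log(2).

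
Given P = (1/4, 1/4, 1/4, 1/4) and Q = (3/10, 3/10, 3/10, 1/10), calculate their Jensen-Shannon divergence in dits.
0.0087 dits

Jensen-Shannon divergence is:
JSD(P||Q) = 0.5 × D_KL(P||M) + 0.5 × D_KL(Q||M)
where M = 0.5 × (P + Q) is the mixture distribution.

M = 0.5 × (1/4, 1/4, 1/4, 1/4) + 0.5 × (3/10, 3/10, 3/10, 1/10) = (11/40, 11/40, 11/40, 7/40)

D_KL(P||M) = 0.0077 dits
D_KL(Q||M) = 0.0097 dits

JSD(P||Q) = 0.5 × 0.0077 + 0.5 × 0.0097 = 0.0087 dits

Unlike KL divergence, JSD is symmetric and bounded: 0 ≤ JSD ≤ log(2).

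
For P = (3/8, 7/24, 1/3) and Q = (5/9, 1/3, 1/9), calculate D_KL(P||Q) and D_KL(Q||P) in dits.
D_KL(P||Q) = 0.0781, D_KL(Q||P) = 0.0611

KL divergence is not symmetric: D_KL(P||Q) ≠ D_KL(Q||P) in general.

D_KL(P||Q) = 0.0781 dits
D_KL(Q||P) = 0.0611 dits

No, they are not equal!

This asymmetry is why KL divergence is not a true distance metric.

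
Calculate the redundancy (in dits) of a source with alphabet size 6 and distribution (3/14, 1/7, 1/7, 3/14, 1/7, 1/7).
0.0085 dits

Redundancy measures how far a source is from maximum entropy:
R = H_max - H(X)

Maximum entropy for 6 symbols: H_max = log_10(6) = 0.7782 dits
Actual entropy: H(X) = 0.7696 dits
Redundancy: R = 0.7782 - 0.7696 = 0.0085 dits

This redundancy represents potential for compression: the source could be compressed by 0.0085 dits per symbol.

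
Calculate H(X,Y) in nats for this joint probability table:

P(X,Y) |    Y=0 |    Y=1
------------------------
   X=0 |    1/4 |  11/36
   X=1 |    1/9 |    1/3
1.3192 nats

Joint entropy is H(X,Y) = -Σ_{x,y} p(x,y) log p(x,y).

Summing over all non-zero entries:
H(X,Y) = -[1/4·log_e(1/4) + 11/36·log_e(11/36) + 1/9·log_e(1/9) + 1/3·log_e(1/3)]
H(X,Y) = 1.3192 nats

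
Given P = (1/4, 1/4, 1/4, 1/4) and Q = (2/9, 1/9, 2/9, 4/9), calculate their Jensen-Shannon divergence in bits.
0.0409 bits

Jensen-Shannon divergence is:
JSD(P||Q) = 0.5 × D_KL(P||M) + 0.5 × D_KL(Q||M)
where M = 0.5 × (P + Q) is the mixture distribution.

M = 0.5 × (1/4, 1/4, 1/4, 1/4) + 0.5 × (2/9, 1/9, 2/9, 4/9) = (0.236111, 0.180556, 0.236111, 0.347222)

D_KL(P||M) = 0.0401 bits
D_KL(Q||M) = 0.0416 bits

JSD(P||Q) = 0.5 × 0.0401 + 0.5 × 0.0416 = 0.0409 bits

Unlike KL divergence, JSD is symmetric and bounded: 0 ≤ JSD ≤ log(2).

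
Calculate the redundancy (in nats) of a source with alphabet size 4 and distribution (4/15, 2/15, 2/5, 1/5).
0.0768 nats

Redundancy measures how far a source is from maximum entropy:
R = H_max - H(X)

Maximum entropy for 4 symbols: H_max = log_e(4) = 1.3863 nats
Actual entropy: H(X) = 1.3095 nats
Redundancy: R = 1.3863 - 1.3095 = 0.0768 nats

This redundancy represents potential for compression: the source could be compressed by 0.0768 nats per symbol.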